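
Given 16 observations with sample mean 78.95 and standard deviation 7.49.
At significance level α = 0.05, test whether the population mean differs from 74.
One-sample t-test:
H₀: μ = 74
H₁: μ ≠ 74
df = n - 1 = 15
t = (x̄ - μ₀) / (s/√n) = (78.95 - 74) / (7.49/√16) = 2.644
p-value = 0.0184

Since p-value < α = 0.05, we reject H₀.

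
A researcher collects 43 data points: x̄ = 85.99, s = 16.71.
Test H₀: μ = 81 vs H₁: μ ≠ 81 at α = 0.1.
One-sample t-test:
H₀: μ = 81
H₁: μ ≠ 81
df = n - 1 = 42
t = (x̄ - μ₀) / (s/√n) = (85.99 - 81) / (16.71/√43) = 1.958
p-value = 0.0569

Since p-value < α = 0.1, we reject H₀.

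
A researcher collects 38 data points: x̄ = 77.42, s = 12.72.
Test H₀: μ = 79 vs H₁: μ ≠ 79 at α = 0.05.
One-sample t-test:
H₀: μ = 79
H₁: μ ≠ 79
df = n - 1 = 37
t = (x̄ - μ₀) / (s/√n) = (77.42 - 79) / (12.72/√38) = -0.766
p-value = 0.4487

Since p-value > α = 0.05, we fail to reject H₀.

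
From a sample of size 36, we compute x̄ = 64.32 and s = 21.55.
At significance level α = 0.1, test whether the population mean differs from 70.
One-sample t-test:
H₀: μ = 70
H₁: μ ≠ 70
df = n - 1 = 35
t = (x̄ - μ₀) / (s/√n) = (64.32 - 70) / (21.55/√36) = -1.581
p-value = 0.1228

Since p-value > α = 0.1, we fail to reject H₀.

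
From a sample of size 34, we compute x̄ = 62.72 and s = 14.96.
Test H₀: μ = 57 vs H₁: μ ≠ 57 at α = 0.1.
One-sample t-test:
H₀: μ = 57
H₁: μ ≠ 57
df = n - 1 = 33
t = (x̄ - μ₀) / (s/√n) = (62.72 - 57) / (14.96/√34) = 2.229
p-value = 0.0327

Since p-value < α = 0.1, we reject H₀.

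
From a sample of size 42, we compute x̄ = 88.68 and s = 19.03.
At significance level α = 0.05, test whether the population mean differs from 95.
One-sample t-test:
H₀: μ = 95
H₁: μ ≠ 95
df = n - 1 = 41
t = (x̄ - μ₀) / (s/√n) = (88.68 - 95) / (19.03/√42) = -2.152
p-value = 0.0373

Since p-value < α = 0.05, we reject H₀.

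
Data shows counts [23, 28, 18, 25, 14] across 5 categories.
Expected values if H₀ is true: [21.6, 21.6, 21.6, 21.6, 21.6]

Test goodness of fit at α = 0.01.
Chi-square goodness of fit test:
H₀: observed counts match expected distribution
H₁: observed counts differ from expected distribution
df = k - 1 = 4
χ² = Σ(O - E)²/E
   = (23 - 21.6)²/21.6 + (28 - 21.6)²/21.6 + (18 - 21.6)²/21.6 + (25 - 21.6)²/21.6 + (14 - 21.6)²/21.6
   = 0.091 + 1.896 + 0.600 + 0.535 + 2.674
   = 5.80
p-value = 0.2149

Since p-value > α = 0.01, we fail to reject H₀.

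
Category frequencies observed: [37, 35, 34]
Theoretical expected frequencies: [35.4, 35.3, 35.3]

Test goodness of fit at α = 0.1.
Chi-square goodness of fit test:
H₀: observed counts match expected distribution
H₁: observed counts differ from expected distribution
df = k - 1 = 2
χ² = Σ(O - E)²/E
   = (37 - 35.4)²/35.4 + (35 - 35.3)²/35.3 + (34 - 35.3)²/35.3
   = 0.072 + 0.003 + 0.048
   = 0.12
p-value = 0.9405

Since p-value > α = 0.1, we fail to reject H₀.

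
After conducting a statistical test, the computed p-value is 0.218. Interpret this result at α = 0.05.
Since p = 0.218 > α = 0.05, fail to reject H₀.
There is insufficient evidence to reject the null hypothesis; the result is not statistically significant at the 0.05 level.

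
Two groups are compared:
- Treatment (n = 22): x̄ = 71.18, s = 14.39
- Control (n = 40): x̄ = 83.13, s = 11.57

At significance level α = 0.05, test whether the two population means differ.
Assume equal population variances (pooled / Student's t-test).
Student's two-sample t-test (equal variances):
H₀: μ₁ = μ₂
H₁: μ₁ ≠ μ₂
df = n₁ + n₂ - 2 = 60
Pooled variance s_p² = [(n₁-1)s₁² + (n₂-1)s₂²] / (n₁ + n₂ - 2) = [(21)(14.39²) + (39)(11.57²)] / 60 = 159.4874
SE = √(s_p²(1/n₁ + 1/n₂)) = √(159.4874 × (1/22 + 1/40)) = 3.3521
t = (x̄₁ - x̄₂) / SE = (71.18 - 83.13) / 3.3521 = -11.95 / 3.3521 = -3.565
p-value = 0.0007

Since p-value < α = 0.05, we reject H₀.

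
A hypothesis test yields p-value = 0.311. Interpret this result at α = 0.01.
Since p = 0.311 > α = 0.01, fail to reject H₀.
There is insufficient evidence to reject the null hypothesis; the result is not statistically significant at the 0.01 level.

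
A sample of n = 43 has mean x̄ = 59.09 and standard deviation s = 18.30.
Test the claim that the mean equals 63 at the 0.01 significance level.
One-sample t-test:
H₀: μ = 63
H₁: μ ≠ 63
df = n - 1 = 42
t = (x̄ - μ₀) / (s/√n) = (59.09 - 63) / (18.30/√43) = -1.401
p-value = 0.1685

Since p-value > α = 0.01, we fail to reject H₀.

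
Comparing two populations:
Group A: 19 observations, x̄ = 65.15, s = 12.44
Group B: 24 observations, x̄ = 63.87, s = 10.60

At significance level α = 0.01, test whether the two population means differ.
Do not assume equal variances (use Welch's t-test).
Welch's two-sample t-test:
H₀: μ₁ = μ₂
H₁: μ₁ ≠ μ₂
s₁²/n₁ = 12.44²/19 = 8.1449,  s₂²/n₂ = 10.60²/24 = 4.6817
SE = √(s₁²/n₁ + s₂²/n₂) = √(8.1449 + 4.6817) = 3.5814
df (Welch-Satterthwaite) = (s₁²/n₁ + s₂²/n₂)² / [(s₁²/n₁)²/(n₁-1) + (s₂²/n₂)²/(n₂-1)] ≈ 35.47
t = (x̄₁ - x̄₂) / SE = (65.15 - 63.87) / 3.5814 = 1.28 / 3.5814 = 0.357
p-value = 0.7229

Since p-value > α = 0.01, we fail to reject H₀.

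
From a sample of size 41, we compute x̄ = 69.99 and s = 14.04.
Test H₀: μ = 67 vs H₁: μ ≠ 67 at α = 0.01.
One-sample t-test:
H₀: μ = 67
H₁: μ ≠ 67
df = n - 1 = 40
t = (x̄ - μ₀) / (s/√n) = (69.99 - 67) / (14.04/√41) = 1.364
p-value = 0.1803

Since p-value > α = 0.01, we fail to reject H₀.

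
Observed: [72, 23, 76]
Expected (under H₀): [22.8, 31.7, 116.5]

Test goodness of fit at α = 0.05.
Chi-square goodness of fit test:
H₀: observed counts match expected distribution
H₁: observed counts differ from expected distribution
df = k - 1 = 2
χ² = Σ(O - E)²/E
   = (72 - 22.8)²/22.8 + (23 - 31.7)²/31.7 + (76 - 116.5)²/116.5
   = 106.168 + 2.388 + 14.079
   = 122.64
p-value < 0.0001

Since p-value < α = 0.05, we reject H₀.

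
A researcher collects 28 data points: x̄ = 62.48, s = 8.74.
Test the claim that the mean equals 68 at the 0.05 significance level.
One-sample t-test:
H₀: μ = 68
H₁: μ ≠ 68
df = n - 1 = 27
t = (x̄ - μ₀) / (s/√n) = (62.48 - 68) / (8.74/√28) = -3.342
p-value = 0.0024

Since p-value < α = 0.05, we reject H₀.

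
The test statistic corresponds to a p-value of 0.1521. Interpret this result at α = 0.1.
Since p = 0.1521 > α = 0.1, fail to reject H₀.
There is insufficient evidence to reject the null hypothesis; the result is not statistically significant at the 0.1 level.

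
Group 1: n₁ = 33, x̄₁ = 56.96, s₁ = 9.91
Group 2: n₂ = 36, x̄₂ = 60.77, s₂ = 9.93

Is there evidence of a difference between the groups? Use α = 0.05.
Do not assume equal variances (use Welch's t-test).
Welch's two-sample t-test:
H₀: μ₁ = μ₂
H₁: μ₁ ≠ μ₂
s₁²/n₁ = 9.91²/33 = 2.9760,  s₂²/n₂ = 9.93²/36 = 2.7390
SE = √(s₁²/n₁ + s₂²/n₂) = √(2.9760 + 2.7390) = 2.3906
df (Welch-Satterthwaite) = (s₁²/n₁ + s₂²/n₂)² / [(s₁²/n₁)²/(n₁-1) + (s₂²/n₂)²/(n₂-1)] ≈ 66.50
t = (x̄₁ - x̄₂) / SE = (56.96 - 60.77) / 2.3906 = -3.81 / 2.3906 = -1.594
p-value = 0.1157

Since p-value > α = 0.05, we fail to reject H₀.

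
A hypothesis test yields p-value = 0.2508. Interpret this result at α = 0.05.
Since p = 0.2508 > α = 0.05, fail to reject H₀.
There is insufficient evidence to reject the null hypothesis; the result is not statistically significant at the 0.05 level.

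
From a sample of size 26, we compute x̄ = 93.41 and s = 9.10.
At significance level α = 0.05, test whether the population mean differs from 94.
One-sample t-test:
H₀: μ = 94
H₁: μ ≠ 94
df = n - 1 = 25
t = (x̄ - μ₀) / (s/√n) = (93.41 - 94) / (9.10/√26) = -0.331
p-value = 0.7437

Since p-value > α = 0.05, we fail to reject H₀.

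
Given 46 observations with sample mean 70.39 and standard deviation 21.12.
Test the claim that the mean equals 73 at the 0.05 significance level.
One-sample t-test:
H₀: μ = 73
H₁: μ ≠ 73
df = n - 1 = 45
t = (x̄ - μ₀) / (s/√n) = (70.39 - 73) / (21.12/√46) = -0.838
p-value = 0.4064

Since p-value > α = 0.05, we fail to reject H₀.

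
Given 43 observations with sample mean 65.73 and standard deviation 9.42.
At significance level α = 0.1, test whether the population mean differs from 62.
One-sample t-test:
H₀: μ = 62
H₁: μ ≠ 62
df = n - 1 = 42
t = (x̄ - μ₀) / (s/√n) = (65.73 - 62) / (9.42/√43) = 2.597
p-value = 0.0129

Since p-value < α = 0.1, we reject H₀.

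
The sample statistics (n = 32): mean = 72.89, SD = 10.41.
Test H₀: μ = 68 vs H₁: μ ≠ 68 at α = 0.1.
One-sample t-test:
H₀: μ = 68
H₁: μ ≠ 68
df = n - 1 = 31
t = (x̄ - μ₀) / (s/√n) = (72.89 - 68) / (10.41/√32) = 2.657
p-value = 0.0123

Since p-value < α = 0.1, we reject H₀.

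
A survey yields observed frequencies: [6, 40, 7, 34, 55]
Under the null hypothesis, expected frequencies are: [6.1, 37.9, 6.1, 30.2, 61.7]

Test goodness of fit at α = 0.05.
Chi-square goodness of fit test:
H₀: observed counts match expected distribution
H₁: observed counts differ from expected distribution
df = k - 1 = 4
χ² = Σ(O - E)²/E
   = (6 - 6.1)²/6.1 + (40 - 37.9)²/37.9 + (7 - 6.1)²/6.1 + (34 - 30.2)²/30.2 + (55 - 61.7)²/61.7
   = 0.002 + 0.116 + 0.133 + 0.478 + 0.728
   = 1.46
p-value = 0.8343

Since p-value > α = 0.05, we fail to reject H₀.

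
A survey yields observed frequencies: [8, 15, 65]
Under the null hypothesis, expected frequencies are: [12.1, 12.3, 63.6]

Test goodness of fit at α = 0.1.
Chi-square goodness of fit test:
H₀: observed counts match expected distribution
H₁: observed counts differ from expected distribution
df = k - 1 = 2
χ² = Σ(O - E)²/E
   = (8 - 12.1)²/12.1 + (15 - 12.3)²/12.3 + (65 - 63.6)²/63.6
   = 1.389 + 0.593 + 0.031
   = 2.01
p-value = 0.3655

Since p-value > α = 0.1, we fail to reject H₀.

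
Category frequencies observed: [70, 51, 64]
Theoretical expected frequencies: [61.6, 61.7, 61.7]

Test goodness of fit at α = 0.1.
Chi-square goodness of fit test:
H₀: observed counts match expected distribution
H₁: observed counts differ from expected distribution
df = k - 1 = 2
χ² = Σ(O - E)²/E
   = (70 - 61.6)²/61.6 + (51 - 61.7)²/61.7 + (64 - 61.7)²/61.7
   = 1.145 + 1.856 + 0.086
   = 3.09
p-value = 0.2137

Since p-value > α = 0.1, we fail to reject H₀.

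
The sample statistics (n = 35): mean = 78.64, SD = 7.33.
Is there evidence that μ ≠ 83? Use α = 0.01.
One-sample t-test:
H₀: μ = 83
H₁: μ ≠ 83
df = n - 1 = 34
t = (x̄ - μ₀) / (s/√n) = (78.64 - 83) / (7.33/√35) = -3.519
p-value = 0.0013

Since p-value < α = 0.01, we reject H₀.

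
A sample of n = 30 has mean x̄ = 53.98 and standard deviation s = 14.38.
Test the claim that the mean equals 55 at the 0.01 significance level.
One-sample t-test:
H₀: μ = 55
H₁: μ ≠ 55
df = n - 1 = 29
t = (x̄ - μ₀) / (s/√n) = (53.98 - 55) / (14.38/√30) = -0.389
p-value = 0.7005

Since p-value > α = 0.01, we fail to reject H₀.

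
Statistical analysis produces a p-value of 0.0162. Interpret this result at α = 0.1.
Since p = 0.0162 < α = 0.1, reject H₀.
There is sufficient evidence to reject the null hypothesis; the result is statistically significant at the 0.1 level.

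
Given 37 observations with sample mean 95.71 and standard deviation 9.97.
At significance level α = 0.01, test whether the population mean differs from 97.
One-sample t-test:
H₀: μ = 97
H₁: μ ≠ 97
df = n - 1 = 36
t = (x̄ - μ₀) / (s/√n) = (95.71 - 97) / (9.97/√37) = -0.787
p-value = 0.4364

Since p-value > α = 0.01, we fail to reject H₀.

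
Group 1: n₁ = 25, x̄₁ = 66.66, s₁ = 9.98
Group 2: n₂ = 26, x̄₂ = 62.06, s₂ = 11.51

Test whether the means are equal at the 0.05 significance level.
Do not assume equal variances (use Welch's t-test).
Welch's two-sample t-test:
H₀: μ₁ = μ₂
H₁: μ₁ ≠ μ₂
s₁²/n₁ = 9.98²/25 = 3.9840,  s₂²/n₂ = 11.51²/26 = 5.0954
SE = √(s₁²/n₁ + s₂²/n₂) = √(3.9840 + 5.0954) = 3.0132
df (Welch-Satterthwaite) = (s₁²/n₁ + s₂²/n₂)² / [(s₁²/n₁)²/(n₁-1) + (s₂²/n₂)²/(n₂-1)] ≈ 48.50
t = (x̄₁ - x̄₂) / SE = (66.66 - 62.06) / 3.0132 = 4.60 / 3.0132 = 1.527
p-value = 0.1334

Since p-value > α = 0.05, we fail to reject H₀.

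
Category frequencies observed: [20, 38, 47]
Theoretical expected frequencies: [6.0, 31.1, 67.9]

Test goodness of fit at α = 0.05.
Chi-square goodness of fit test:
H₀: observed counts match expected distribution
H₁: observed counts differ from expected distribution
df = k - 1 = 2
χ² = Σ(O - E)²/E
   = (20 - 6.0)²/6.0 + (38 - 31.1)²/31.1 + (47 - 67.9)²/67.9
   = 32.667 + 1.531 + 6.433
   = 40.63
p-value < 0.0001

Since p-value < α = 0.05, we reject H₀.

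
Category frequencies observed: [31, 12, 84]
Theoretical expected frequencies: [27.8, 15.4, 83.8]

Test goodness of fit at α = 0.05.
Chi-square goodness of fit test:
H₀: observed counts match expected distribution
H₁: observed counts differ from expected distribution
df = k - 1 = 2
χ² = Σ(O - E)²/E
   = (31 - 27.8)²/27.8 + (12 - 15.4)²/15.4 + (84 - 83.8)²/83.8
   = 0.368 + 0.751 + 0.000
   = 1.12
p-value = 0.5714

Since p-value > α = 0.05, we fail to reject H₀.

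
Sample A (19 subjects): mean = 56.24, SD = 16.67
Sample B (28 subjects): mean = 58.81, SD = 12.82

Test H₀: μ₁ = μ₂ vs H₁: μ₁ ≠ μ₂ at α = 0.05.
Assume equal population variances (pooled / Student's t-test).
Student's two-sample t-test (equal variances):
H₀: μ₁ = μ₂
H₁: μ₁ ≠ μ₂
df = n₁ + n₂ - 2 = 45
Pooled variance s_p² = [(n₁-1)s₁² + (n₂-1)s₂²] / (n₁ + n₂ - 2) = [(18)(16.67²) + (27)(12.82²)] / 45 = 209.7670
SE = √(s_p²(1/n₁ + 1/n₂)) = √(209.7670 × (1/19 + 1/28)) = 4.3049
t = (x̄₁ - x̄₂) / SE = (56.24 - 58.81) / 4.3049 = -2.57 / 4.3049 = -0.597
p-value = 0.5535

Since p-value > α = 0.05, we fail to reject H₀.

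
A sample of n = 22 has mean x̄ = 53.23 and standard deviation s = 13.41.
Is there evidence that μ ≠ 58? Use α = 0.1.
One-sample t-test:
H₀: μ = 58
H₁: μ ≠ 58
df = n - 1 = 21
t = (x̄ - μ₀) / (s/√n) = (53.23 - 58) / (13.41/√22) = -1.668
p-value = 0.1101

Since p-value > α = 0.1, we fail to reject H₀.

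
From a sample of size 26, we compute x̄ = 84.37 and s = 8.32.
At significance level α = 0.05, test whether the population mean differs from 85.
One-sample t-test:
H₀: μ = 85
H₁: μ ≠ 85
df = n - 1 = 25
t = (x̄ - μ₀) / (s/√n) = (84.37 - 85) / (8.32/√26) = -0.386
p-value = 0.7027

Since p-value > α = 0.05, we fail to reject H₀.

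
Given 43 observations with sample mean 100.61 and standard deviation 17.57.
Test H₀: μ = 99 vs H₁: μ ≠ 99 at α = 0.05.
One-sample t-test:
H₀: μ = 99
H₁: μ ≠ 99
df = n - 1 = 42
t = (x̄ - μ₀) / (s/√n) = (100.61 - 99) / (17.57/√43) = 0.601
p-value = 0.5511

Since p-value > α = 0.05, we fail to reject H₀.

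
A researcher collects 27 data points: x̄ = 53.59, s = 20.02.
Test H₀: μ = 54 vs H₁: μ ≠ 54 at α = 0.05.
One-sample t-test:
H₀: μ = 54
H₁: μ ≠ 54
df = n - 1 = 26
t = (x̄ - μ₀) / (s/√n) = (53.59 - 54) / (20.02/√27) = -0.106
p-value = 0.9161

Since p-value > α = 0.05, we fail to reject H₀.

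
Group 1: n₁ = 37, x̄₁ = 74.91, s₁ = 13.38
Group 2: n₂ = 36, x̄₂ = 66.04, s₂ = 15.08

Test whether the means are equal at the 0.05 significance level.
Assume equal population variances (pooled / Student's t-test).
Student's two-sample t-test (equal variances):
H₀: μ₁ = μ₂
H₁: μ₁ ≠ μ₂
df = n₁ + n₂ - 2 = 71
Pooled variance s_p² = [(n₁-1)s₁² + (n₂-1)s₂²] / (n₁ + n₂ - 2) = [(36)(13.38²) + (35)(15.08²)] / 71 = 202.8747
SE = √(s_p²(1/n₁ + 1/n₂)) = √(202.8747 × (1/37 + 1/36)) = 3.3344
t = (x̄₁ - x̄₂) / SE = (74.91 - 66.04) / 3.3344 = 8.87 / 3.3344 = 2.660
p-value = 0.0096

Since p-value < α = 0.05, we reject H₀.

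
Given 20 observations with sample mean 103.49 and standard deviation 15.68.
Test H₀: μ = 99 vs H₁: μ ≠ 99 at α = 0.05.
One-sample t-test:
H₀: μ = 99
H₁: μ ≠ 99
df = n - 1 = 19
t = (x̄ - μ₀) / (s/√n) = (103.49 - 99) / (15.68/√20) = 1.281
p-value = 0.2157

Since p-value > α = 0.05, we fail to reject H₀.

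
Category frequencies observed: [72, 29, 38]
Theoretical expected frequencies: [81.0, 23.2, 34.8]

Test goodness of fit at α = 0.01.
Chi-square goodness of fit test:
H₀: observed counts match expected distribution
H₁: observed counts differ from expected distribution
df = k - 1 = 2
χ² = Σ(O - E)²/E
   = (72 - 81.0)²/81.0 + (29 - 23.2)²/23.2 + (38 - 34.8)²/34.8
   = 1.000 + 1.450 + 0.294
   = 2.74
p-value = 0.2536

Since p-value > α = 0.01, we fail to reject H₀.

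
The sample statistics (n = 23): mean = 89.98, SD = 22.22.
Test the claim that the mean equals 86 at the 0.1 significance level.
One-sample t-test:
H₀: μ = 86
H₁: μ ≠ 86
df = n - 1 = 22
t = (x̄ - μ₀) / (s/√n) = (89.98 - 86) / (22.22/√23) = 0.859
p-value = 0.3996

Since p-value > α = 0.1, we fail to reject H₀.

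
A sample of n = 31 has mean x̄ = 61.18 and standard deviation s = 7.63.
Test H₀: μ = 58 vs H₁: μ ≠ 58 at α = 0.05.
One-sample t-test:
H₀: μ = 58
H₁: μ ≠ 58
df = n - 1 = 30
t = (x̄ - μ₀) / (s/√n) = (61.18 - 58) / (7.63/√31) = 2.321
p-value = 0.0273

Since p-value < α = 0.05, we reject H₀.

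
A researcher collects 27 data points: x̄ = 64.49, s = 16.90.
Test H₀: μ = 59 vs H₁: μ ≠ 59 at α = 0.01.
One-sample t-test:
H₀: μ = 59
H₁: μ ≠ 59
df = n - 1 = 26
t = (x̄ - μ₀) / (s/√n) = (64.49 - 59) / (16.90/√27) = 1.688
p-value = 0.1034

Since p-value > α = 0.01, we fail to reject H₀.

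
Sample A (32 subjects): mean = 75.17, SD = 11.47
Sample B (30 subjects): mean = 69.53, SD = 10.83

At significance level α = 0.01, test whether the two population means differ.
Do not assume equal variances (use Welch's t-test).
Welch's two-sample t-test:
H₀: μ₁ = μ₂
H₁: μ₁ ≠ μ₂
s₁²/n₁ = 11.47²/32 = 4.1113,  s₂²/n₂ = 10.83²/30 = 3.9096
SE = √(s₁²/n₁ + s₂²/n₂) = √(4.1113 + 3.9096) = 2.8321
df (Welch-Satterthwaite) = (s₁²/n₁ + s₂²/n₂)² / [(s₁²/n₁)²/(n₁-1) + (s₂²/n₂)²/(n₂-1)] ≈ 60.00
t = (x̄₁ - x̄₂) / SE = (75.17 - 69.53) / 2.8321 = 5.64 / 2.8321 = 1.991
p-value = 0.0510

Since p-value > α = 0.01, we fail to reject H₀.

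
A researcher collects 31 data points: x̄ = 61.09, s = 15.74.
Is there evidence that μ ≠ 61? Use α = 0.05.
One-sample t-test:
H₀: μ = 61
H₁: μ ≠ 61
df = n - 1 = 30
t = (x̄ - μ₀) / (s/√n) = (61.09 - 61) / (15.74/√31) = 0.032
p-value = 0.9748

Since p-value > α = 0.05, we fail to reject H₀.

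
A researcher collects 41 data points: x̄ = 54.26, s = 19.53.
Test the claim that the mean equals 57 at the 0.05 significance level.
One-sample t-test:
H₀: μ = 57
H₁: μ ≠ 57
df = n - 1 = 40
t = (x̄ - μ₀) / (s/√n) = (54.26 - 57) / (19.53/√41) = -0.898
p-value = 0.3744

Since p-value > α = 0.05, we fail to reject H₀.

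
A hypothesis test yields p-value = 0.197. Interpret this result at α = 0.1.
Since p = 0.197 > α = 0.1, fail to reject H₀.
There is insufficient evidence to reject the null hypothesis; the result is not statistically significant at the 0.1 level.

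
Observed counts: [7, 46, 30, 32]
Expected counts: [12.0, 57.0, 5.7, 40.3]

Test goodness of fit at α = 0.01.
Chi-square goodness of fit test:
H₀: observed counts match expected distribution
H₁: observed counts differ from expected distribution
df = k - 1 = 3
χ² = Σ(O - E)²/E
   = (7 - 12.0)²/12.0 + (46 - 57.0)²/57.0 + (30 - 5.7)²/5.7 + (32 - 40.3)²/40.3
   = 2.083 + 2.123 + 103.595 + 1.709
   = 109.51
p-value < 0.0001

Since p-value < α = 0.01, we reject H₀.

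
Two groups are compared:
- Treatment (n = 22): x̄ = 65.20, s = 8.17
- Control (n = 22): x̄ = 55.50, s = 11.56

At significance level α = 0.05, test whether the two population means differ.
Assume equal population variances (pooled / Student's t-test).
Student's two-sample t-test (equal variances):
H₀: μ₁ = μ₂
H₁: μ₁ ≠ μ₂
df = n₁ + n₂ - 2 = 42
Pooled variance s_p² = [(n₁-1)s₁² + (n₂-1)s₂²] / (n₁ + n₂ - 2) = [(21)(8.17²) + (21)(11.56²)] / 42 = 100.1913
SE = √(s_p²(1/n₁ + 1/n₂)) = √(100.1913 × (1/22 + 1/22)) = 3.0180
t = (x̄₁ - x̄₂) / SE = (65.20 - 55.50) / 3.0180 = 9.70 / 3.0180 = 3.214
p-value = 0.0025

Since p-value < α = 0.05, we reject H₀.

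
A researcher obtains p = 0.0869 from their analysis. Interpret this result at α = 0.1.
Since p = 0.0869 < α = 0.1, reject H₀.
There is sufficient evidence to reject the null hypothesis; the result is statistically significant at the 0.1 level.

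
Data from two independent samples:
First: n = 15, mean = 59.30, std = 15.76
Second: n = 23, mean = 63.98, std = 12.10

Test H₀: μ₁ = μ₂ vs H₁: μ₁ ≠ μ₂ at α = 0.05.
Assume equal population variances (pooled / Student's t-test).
Student's two-sample t-test (equal variances):
H₀: μ₁ = μ₂
H₁: μ₁ ≠ μ₂
df = n₁ + n₂ - 2 = 36
Pooled variance s_p² = [(n₁-1)s₁² + (n₂-1)s₂²] / (n₁ + n₂ - 2) = [(14)(15.76²) + (22)(12.10²)] / 36 = 186.0641
SE = √(s_p²(1/n₁ + 1/n₂)) = √(186.0641 × (1/15 + 1/23)) = 4.5270
t = (x̄₁ - x̄₂) / SE = (59.30 - 63.98) / 4.5270 = -4.68 / 4.5270 = -1.034
p-value = 0.3081

Since p-value > α = 0.05, we fail to reject H₀.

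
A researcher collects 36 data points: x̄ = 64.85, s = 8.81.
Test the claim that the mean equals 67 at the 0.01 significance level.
One-sample t-test:
H₀: μ = 67
H₁: μ ≠ 67
df = n - 1 = 35
t = (x̄ - μ₀) / (s/√n) = (64.85 - 67) / (8.81/√36) = -1.464
p-value = 0.1521

Since p-value > α = 0.01, we fail to reject H₀.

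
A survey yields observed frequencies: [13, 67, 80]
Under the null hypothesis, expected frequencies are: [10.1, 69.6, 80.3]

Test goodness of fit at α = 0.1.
Chi-square goodness of fit test:
H₀: observed counts match expected distribution
H₁: observed counts differ from expected distribution
df = k - 1 = 2
χ² = Σ(O - E)²/E
   = (13 - 10.1)²/10.1 + (67 - 69.6)²/69.6 + (80 - 80.3)²/80.3
   = 0.833 + 0.097 + 0.001
   = 0.93
p-value = 0.6278

Since p-value > α = 0.1, we fail to reject H₀.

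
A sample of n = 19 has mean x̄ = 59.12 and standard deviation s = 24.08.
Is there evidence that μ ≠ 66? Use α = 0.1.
One-sample t-test:
H₀: μ = 66
H₁: μ ≠ 66
df = n - 1 = 18
t = (x̄ - μ₀) / (s/√n) = (59.12 - 66) / (24.08/√19) = -1.245
p-value = 0.2290

Since p-value > α = 0.1, we fail to reject H₀.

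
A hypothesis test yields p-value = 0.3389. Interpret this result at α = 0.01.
Since p = 0.3389 > α = 0.01, fail to reject H₀.
There is insufficient evidence to reject the null hypothesis; the result is not statistically significant at the 0.01 level.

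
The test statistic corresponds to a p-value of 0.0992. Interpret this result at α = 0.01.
Since p = 0.0992 > α = 0.01, fail to reject H₀.
There is insufficient evidence to reject the null hypothesis; the result is not statistically significant at the 0.01 level.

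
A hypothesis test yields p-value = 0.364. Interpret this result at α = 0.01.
Since p = 0.364 > α = 0.01, fail to reject H₀.
There is insufficient evidence to reject the null hypothesis; the result is not statistically significant at the 0.01 level.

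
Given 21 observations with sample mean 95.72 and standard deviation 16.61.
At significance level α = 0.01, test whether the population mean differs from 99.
One-sample t-test:
H₀: μ = 99
H₁: μ ≠ 99
df = n - 1 = 20
t = (x̄ - μ₀) / (s/√n) = (95.72 - 99) / (16.61/√21) = -0.905
p-value = 0.3763

Since p-value > α = 0.01, we fail to reject H₀.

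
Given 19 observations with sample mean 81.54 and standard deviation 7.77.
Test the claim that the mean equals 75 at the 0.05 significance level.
One-sample t-test:
H₀: μ = 75
H₁: μ ≠ 75
df = n - 1 = 18
t = (x̄ - μ₀) / (s/√n) = (81.54 - 75) / (7.77/√19) = 3.669
p-value = 0.0018

Since p-value < α = 0.05, we reject H₀.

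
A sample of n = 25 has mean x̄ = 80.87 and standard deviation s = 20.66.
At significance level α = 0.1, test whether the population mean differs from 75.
One-sample t-test:
H₀: μ = 75
H₁: μ ≠ 75
df = n - 1 = 24
t = (x̄ - μ₀) / (s/√n) = (80.87 - 75) / (20.66/√25) = 1.421
p-value = 0.1683

Since p-value > α = 0.1, we fail to reject H₀.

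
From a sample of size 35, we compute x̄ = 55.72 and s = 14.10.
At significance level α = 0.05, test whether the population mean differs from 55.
One-sample t-test:
H₀: μ = 55
H₁: μ ≠ 55
df = n - 1 = 34
t = (x̄ - μ₀) / (s/√n) = (55.72 - 55) / (14.10/√35) = 0.302
p-value = 0.7644

Since p-value > α = 0.05, we fail to reject H₀.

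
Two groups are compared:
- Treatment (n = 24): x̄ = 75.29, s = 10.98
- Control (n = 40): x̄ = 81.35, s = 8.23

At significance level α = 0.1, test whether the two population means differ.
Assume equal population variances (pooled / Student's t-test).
Student's two-sample t-test (equal variances):
H₀: μ₁ = μ₂
H₁: μ₁ ≠ μ₂
df = n₁ + n₂ - 2 = 62
Pooled variance s_p² = [(n₁-1)s₁² + (n₂-1)s₂²] / (n₁ + n₂ - 2) = [(23)(10.98²) + (39)(8.23²)] / 62 = 87.3302
SE = √(s_p²(1/n₁ + 1/n₂)) = √(87.3302 × (1/24 + 1/40)) = 2.4129
t = (x̄₁ - x̄₂) / SE = (75.29 - 81.35) / 2.4129 = -6.06 / 2.4129 = -2.512
p-value = 0.0146

Since p-value < α = 0.1, we reject H₀.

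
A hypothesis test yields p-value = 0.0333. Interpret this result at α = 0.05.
Since p = 0.0333 < α = 0.05, reject H₀.
There is sufficient evidence to reject the null hypothesis; the result is statistically significant at the 0.05 level.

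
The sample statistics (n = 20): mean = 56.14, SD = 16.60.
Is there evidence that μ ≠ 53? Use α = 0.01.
One-sample t-test:
H₀: μ = 53
H₁: μ ≠ 53
df = n - 1 = 19
t = (x̄ - μ₀) / (s/√n) = (56.14 - 53) / (16.60/√20) = 0.846
p-value = 0.4081

Since p-value > α = 0.01, we fail to reject H₀.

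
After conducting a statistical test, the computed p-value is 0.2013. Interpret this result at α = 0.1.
Since p = 0.2013 > α = 0.1, fail to reject H₀.
There is insufficient evidence to reject the null hypothesis; the result is not statistically significant at the 0.1 level.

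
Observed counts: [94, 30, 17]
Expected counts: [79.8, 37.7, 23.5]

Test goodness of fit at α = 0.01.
Chi-square goodness of fit test:
H₀: observed counts match expected distribution
H₁: observed counts differ from expected distribution
df = k - 1 = 2
χ² = Σ(O - E)²/E
   = (94 - 79.8)²/79.8 + (30 - 37.7)²/37.7 + (17 - 23.5)²/23.5
   = 2.527 + 1.573 + 1.798
   = 5.90
p-value = 0.0524

Since p-value > α = 0.01, we fail to reject H₀.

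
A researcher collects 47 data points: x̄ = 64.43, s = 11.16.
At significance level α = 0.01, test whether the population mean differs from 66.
One-sample t-test:
H₀: μ = 66
H₁: μ ≠ 66
df = n - 1 = 46
t = (x̄ - μ₀) / (s/√n) = (64.43 - 66) / (11.16/√47) = -0.964
p-value = 0.3399

Since p-value > α = 0.01, we fail to reject H₀.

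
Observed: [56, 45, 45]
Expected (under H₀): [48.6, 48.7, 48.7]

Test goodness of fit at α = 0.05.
Chi-square goodness of fit test:
H₀: observed counts match expected distribution
H₁: observed counts differ from expected distribution
df = k - 1 = 2
χ² = Σ(O - E)²/E
   = (56 - 48.6)²/48.6 + (45 - 48.7)²/48.7 + (45 - 48.7)²/48.7
   = 1.127 + 0.281 + 0.281
   = 1.69
p-value = 0.4298

Since p-value > α = 0.05, we fail to reject H₀.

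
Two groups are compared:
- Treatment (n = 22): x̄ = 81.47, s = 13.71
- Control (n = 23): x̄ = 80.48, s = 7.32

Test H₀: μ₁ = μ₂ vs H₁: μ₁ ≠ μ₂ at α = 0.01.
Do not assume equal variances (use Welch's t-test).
Welch's two-sample t-test:
H₀: μ₁ = μ₂
H₁: μ₁ ≠ μ₂
s₁²/n₁ = 13.71²/22 = 8.5438,  s₂²/n₂ = 7.32²/23 = 2.3297
SE = √(s₁²/n₁ + s₂²/n₂) = √(8.5438 + 2.3297) = 3.2975
df (Welch-Satterthwaite) = (s₁²/n₁ + s₂²/n₂)² / [(s₁²/n₁)²/(n₁-1) + (s₂²/n₂)²/(n₂-1)] ≈ 31.76
t = (x̄₁ - x̄₂) / SE = (81.47 - 80.48) / 3.2975 = 0.99 / 3.2975 = 0.300
p-value = 0.7660

Since p-value > α = 0.01, we fail to reject H₀.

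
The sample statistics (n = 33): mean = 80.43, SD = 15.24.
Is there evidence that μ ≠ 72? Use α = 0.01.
One-sample t-test:
H₀: μ = 72
H₁: μ ≠ 72
df = n - 1 = 32
t = (x̄ - μ₀) / (s/√n) = (80.43 - 72) / (15.24/√33) = 3.178
p-value = 0.0033

Since p-value < α = 0.01, we reject H₀.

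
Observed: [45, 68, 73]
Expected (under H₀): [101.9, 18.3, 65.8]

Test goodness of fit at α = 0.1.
Chi-square goodness of fit test:
H₀: observed counts match expected distribution
H₁: observed counts differ from expected distribution
df = k - 1 = 2
χ² = Σ(O - E)²/E
   = (45 - 101.9)²/101.9 + (68 - 18.3)²/18.3 + (73 - 65.8)²/65.8
   = 31.772 + 134.978 + 0.788
   = 167.54
p-value < 0.0001

Since p-value < α = 0.1, we reject H₀.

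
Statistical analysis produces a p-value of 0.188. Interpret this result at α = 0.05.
Since p = 0.188 > α = 0.05, fail to reject H₀.
There is insufficient evidence to reject the null hypothesis; the result is not statistically significant at the 0.05 level.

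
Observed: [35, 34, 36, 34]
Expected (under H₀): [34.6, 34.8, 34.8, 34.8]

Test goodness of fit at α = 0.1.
Chi-square goodness of fit test:
H₀: observed counts match expected distribution
H₁: observed counts differ from expected distribution
df = k - 1 = 3
χ² = Σ(O - E)²/E
   = (35 - 34.6)²/34.6 + (34 - 34.8)²/34.8 + (36 - 34.8)²/34.8 + (34 - 34.8)²/34.8
   = 0.005 + 0.018 + 0.041 + 0.018
   = 0.08
p-value = 0.9938

Since p-value > α = 0.1, we fail to reject H₀.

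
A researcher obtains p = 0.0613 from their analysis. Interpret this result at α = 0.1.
Since p = 0.0613 < α = 0.1, reject H₀.
There is sufficient evidence to reject the null hypothesis; the result is statistically significant at the 0.1 level.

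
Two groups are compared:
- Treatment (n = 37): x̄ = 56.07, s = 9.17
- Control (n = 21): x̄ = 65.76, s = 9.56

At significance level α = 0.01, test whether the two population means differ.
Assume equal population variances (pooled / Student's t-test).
Student's two-sample t-test (equal variances):
H₀: μ₁ = μ₂
H₁: μ₁ ≠ μ₂
df = n₁ + n₂ - 2 = 56
Pooled variance s_p² = [(n₁-1)s₁² + (n₂-1)s₂²] / (n₁ + n₂ - 2) = [(36)(9.17²) + (20)(9.56²)] / 56 = 86.6977
SE = √(s_p²(1/n₁ + 1/n₂)) = √(86.6977 × (1/37 + 1/21)) = 2.5439
t = (x̄₁ - x̄₂) / SE = (56.07 - 65.76) / 2.5439 = -9.69 / 2.5439 = -3.809
p-value = 0.0003

Since p-value < α = 0.01, we reject H₀.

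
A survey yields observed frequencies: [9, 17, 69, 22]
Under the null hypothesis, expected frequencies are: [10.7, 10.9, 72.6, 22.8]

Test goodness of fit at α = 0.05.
Chi-square goodness of fit test:
H₀: observed counts match expected distribution
H₁: observed counts differ from expected distribution
df = k - 1 = 3
χ² = Σ(O - E)²/E
   = (9 - 10.7)²/10.7 + (17 - 10.9)²/10.9 + (69 - 72.6)²/72.6 + (22 - 22.8)²/22.8
   = 0.270 + 3.414 + 0.179 + 0.028
   = 3.89
p-value = 0.2735

Since p-value > α = 0.05, we fail to reject H₀.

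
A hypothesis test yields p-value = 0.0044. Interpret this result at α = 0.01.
Since p = 0.0044 < α = 0.01, reject H₀.
There is sufficient evidence to reject the null hypothesis; the result is statistically significant at the 0.01 level.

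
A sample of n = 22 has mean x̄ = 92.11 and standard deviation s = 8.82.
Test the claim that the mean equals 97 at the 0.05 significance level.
One-sample t-test:
H₀: μ = 97
H₁: μ ≠ 97
df = n - 1 = 21
t = (x̄ - μ₀) / (s/√n) = (92.11 - 97) / (8.82/√22) = -2.600
p-value = 0.0167

Since p-value < α = 0.05, we reject H₀.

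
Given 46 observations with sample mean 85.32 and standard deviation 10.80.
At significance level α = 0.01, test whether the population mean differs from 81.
One-sample t-test:
H₀: μ = 81
H₁: μ ≠ 81
df = n - 1 = 45
t = (x̄ - μ₀) / (s/√n) = (85.32 - 81) / (10.80/√46) = 2.713
p-value = 0.0094

Since p-value < α = 0.01, we reject H₀.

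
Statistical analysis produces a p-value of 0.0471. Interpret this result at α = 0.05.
Since p = 0.0471 < α = 0.05, reject H₀.
There is sufficient evidence to reject the null hypothesis; the result is statistically significant at the 0.05 level.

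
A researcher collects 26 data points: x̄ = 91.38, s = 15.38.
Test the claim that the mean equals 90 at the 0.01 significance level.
One-sample t-test:
H₀: μ = 90
H₁: μ ≠ 90
df = n - 1 = 25
t = (x̄ - μ₀) / (s/√n) = (91.38 - 90) / (15.38/√26) = 0.458
p-value = 0.6512

Since p-value > α = 0.01, we fail to reject H₀.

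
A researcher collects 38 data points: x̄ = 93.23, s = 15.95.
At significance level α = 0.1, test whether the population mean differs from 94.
One-sample t-test:
H₀: μ = 94
H₁: μ ≠ 94
df = n - 1 = 37
t = (x̄ - μ₀) / (s/√n) = (93.23 - 94) / (15.95/√38) = -0.298
p-value = 0.7677

Since p-value > α = 0.1, we fail to reject H₀.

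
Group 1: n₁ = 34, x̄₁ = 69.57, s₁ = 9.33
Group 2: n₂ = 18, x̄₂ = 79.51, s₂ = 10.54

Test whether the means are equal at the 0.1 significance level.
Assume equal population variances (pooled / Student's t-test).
Student's two-sample t-test (equal variances):
H₀: μ₁ = μ₂
H₁: μ₁ ≠ μ₂
df = n₁ + n₂ - 2 = 50
Pooled variance s_p² = [(n₁-1)s₁² + (n₂-1)s₂²] / (n₁ + n₂ - 2) = [(33)(9.33²) + (17)(10.54²)] / 50 = 95.2234
SE = √(s_p²(1/n₁ + 1/n₂)) = √(95.2234 × (1/34 + 1/18)) = 2.8444
t = (x̄₁ - x̄₂) / SE = (69.57 - 79.51) / 2.8444 = -9.94 / 2.8444 = -3.495
p-value = 0.0010

Since p-value < α = 0.1, we reject H₀.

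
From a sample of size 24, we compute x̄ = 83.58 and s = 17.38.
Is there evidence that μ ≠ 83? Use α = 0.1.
One-sample t-test:
H₀: μ = 83
H₁: μ ≠ 83
df = n - 1 = 23
t = (x̄ - μ₀) / (s/√n) = (83.58 - 83) / (17.38/√24) = 0.163
p-value = 0.8716

Since p-value > α = 0.1, we fail to reject H₀.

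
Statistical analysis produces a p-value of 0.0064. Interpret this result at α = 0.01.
Since p = 0.0064 < α = 0.01, reject H₀.
There is sufficient evidence to reject the null hypothesis; the result is statistically significant at the 0.01 level.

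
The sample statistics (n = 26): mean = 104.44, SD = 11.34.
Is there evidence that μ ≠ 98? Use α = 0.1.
One-sample t-test:
H₀: μ = 98
H₁: μ ≠ 98
df = n - 1 = 25
t = (x̄ - μ₀) / (s/√n) = (104.44 - 98) / (11.34/√26) = 2.896
p-value = 0.0077

Since p-value < α = 0.1, we reject H₀.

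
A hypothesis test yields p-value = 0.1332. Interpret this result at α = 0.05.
Since p = 0.1332 > α = 0.05, fail to reject H₀.
There is insufficient evidence to reject the null hypothesis; the result is not statistically significant at the 0.05 level.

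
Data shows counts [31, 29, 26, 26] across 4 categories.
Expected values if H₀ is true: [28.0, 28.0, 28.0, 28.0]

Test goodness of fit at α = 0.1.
Chi-square goodness of fit test:
H₀: observed counts match expected distribution
H₁: observed counts differ from expected distribution
df = k - 1 = 3
χ² = Σ(O - E)²/E
   = (31 - 28.0)²/28.0 + (29 - 28.0)²/28.0 + (26 - 28.0)²/28.0 + (26 - 28.0)²/28.0
   = 0.321 + 0.036 + 0.143 + 0.143
   = 0.64
p-value = 0.8866

Since p-value > α = 0.1, we fail to reject H₀.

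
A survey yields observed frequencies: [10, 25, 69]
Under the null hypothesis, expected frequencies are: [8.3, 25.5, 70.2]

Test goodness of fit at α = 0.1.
Chi-square goodness of fit test:
H₀: observed counts match expected distribution
H₁: observed counts differ from expected distribution
df = k - 1 = 2
χ² = Σ(O - E)²/E
   = (10 - 8.3)²/8.3 + (25 - 25.5)²/25.5 + (69 - 70.2)²/70.2
   = 0.348 + 0.010 + 0.021
   = 0.38
p-value = 0.8276

Since p-value > α = 0.1, we fail to reject H₀.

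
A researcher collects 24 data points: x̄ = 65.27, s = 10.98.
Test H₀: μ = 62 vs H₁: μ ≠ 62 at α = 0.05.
One-sample t-test:
H₀: μ = 62
H₁: μ ≠ 62
df = n - 1 = 23
t = (x̄ - μ₀) / (s/√n) = (65.27 - 62) / (10.98/√24) = 1.459
p-value = 0.1581

Since p-value > α = 0.05, we fail to reject H₀.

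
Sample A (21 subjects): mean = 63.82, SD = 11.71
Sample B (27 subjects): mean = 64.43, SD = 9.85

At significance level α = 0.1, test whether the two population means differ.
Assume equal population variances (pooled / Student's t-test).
Student's two-sample t-test (equal variances):
H₀: μ₁ = μ₂
H₁: μ₁ ≠ μ₂
df = n₁ + n₂ - 2 = 46
Pooled variance s_p² = [(n₁-1)s₁² + (n₂-1)s₂²] / (n₁ + n₂ - 2) = [(20)(11.71²) + (26)(9.85²)] / 46 = 114.4580
SE = √(s_p²(1/n₁ + 1/n₂)) = √(114.4580 × (1/21 + 1/27)) = 3.1128
t = (x̄₁ - x̄₂) / SE = (63.82 - 64.43) / 3.1128 = -0.61 / 3.1128 = -0.196
p-value = 0.8455

Since p-value > α = 0.1, we fail to reject H₀.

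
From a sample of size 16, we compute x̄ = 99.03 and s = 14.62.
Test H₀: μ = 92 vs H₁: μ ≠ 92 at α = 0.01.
One-sample t-test:
H₀: μ = 92
H₁: μ ≠ 92
df = n - 1 = 15
t = (x̄ - μ₀) / (s/√n) = (99.03 - 92) / (14.62/√16) = 1.923
p-value = 0.0736

Since p-value > α = 0.01, we fail to reject H₀.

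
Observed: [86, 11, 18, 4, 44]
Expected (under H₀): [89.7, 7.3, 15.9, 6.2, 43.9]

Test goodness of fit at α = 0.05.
Chi-square goodness of fit test:
H₀: observed counts match expected distribution
H₁: observed counts differ from expected distribution
df = k - 1 = 4
χ² = Σ(O - E)²/E
   = (86 - 89.7)²/89.7 + (11 - 7.3)²/7.3 + (18 - 15.9)²/15.9 + (4 - 6.2)²/6.2 + (44 - 43.9)²/43.9
   = 0.153 + 1.875 + 0.277 + 0.781 + 0.000
   = 3.09
p-value = 0.5435

Since p-value > α = 0.05, we fail to reject H₀.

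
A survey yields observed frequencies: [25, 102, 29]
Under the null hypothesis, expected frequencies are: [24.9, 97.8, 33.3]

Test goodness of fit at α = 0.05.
Chi-square goodness of fit test:
H₀: observed counts match expected distribution
H₁: observed counts differ from expected distribution
df = k - 1 = 2
χ² = Σ(O - E)²/E
   = (25 - 24.9)²/24.9 + (102 - 97.8)²/97.8 + (29 - 33.3)²/33.3
   = 0.000 + 0.180 + 0.555
   = 0.74
p-value = 0.6921

Since p-value > α = 0.05, we fail to reject H₀.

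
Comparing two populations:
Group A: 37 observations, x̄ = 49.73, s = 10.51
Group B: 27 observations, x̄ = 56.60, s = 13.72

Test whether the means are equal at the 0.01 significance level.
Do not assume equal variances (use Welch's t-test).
Welch's two-sample t-test:
H₀: μ₁ = μ₂
H₁: μ₁ ≠ μ₂
s₁²/n₁ = 10.51²/37 = 2.9854,  s₂²/n₂ = 13.72²/27 = 6.9718
SE = √(s₁²/n₁ + s₂²/n₂) = √(2.9854 + 6.9718) = 3.1555
df (Welch-Satterthwaite) = (s₁²/n₁ + s₂²/n₂)² / [(s₁²/n₁)²/(n₁-1) + (s₂²/n₂)²/(n₂-1)] ≈ 46.83
t = (x̄₁ - x̄₂) / SE = (49.73 - 56.60) / 3.1555 = -6.87 / 3.1555 = -2.177
p-value = 0.0345

Since p-value > α = 0.01, we fail to reject H₀.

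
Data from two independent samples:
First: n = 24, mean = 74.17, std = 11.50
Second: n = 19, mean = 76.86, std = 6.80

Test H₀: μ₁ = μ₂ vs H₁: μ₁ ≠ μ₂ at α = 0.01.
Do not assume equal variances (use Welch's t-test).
Welch's two-sample t-test:
H₀: μ₁ = μ₂
H₁: μ₁ ≠ μ₂
s₁²/n₁ = 11.50²/24 = 5.5104,  s₂²/n₂ = 6.80²/19 = 2.4337
SE = √(s₁²/n₁ + s₂²/n₂) = √(5.5104 + 2.4337) = 2.8185
df (Welch-Satterthwaite) = (s₁²/n₁ + s₂²/n₂)² / [(s₁²/n₁)²/(n₁-1) + (s₂²/n₂)²/(n₂-1)] ≈ 38.27
t = (x̄₁ - x̄₂) / SE = (74.17 - 76.86) / 2.8185 = -2.69 / 2.8185 = -0.954
p-value = 0.3459

Since p-value > α = 0.01, we fail to reject H₀.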